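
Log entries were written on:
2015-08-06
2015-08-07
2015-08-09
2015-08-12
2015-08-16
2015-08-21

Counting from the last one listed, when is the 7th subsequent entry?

Gaps: 1, 2, 3, 4, 5 days — each gap is 1 larger than the previous one.
Next gap: 6 days. 2015-08-21 + 6 days = 2015-08-27.
Next gap: 7 days. 2015-08-27 + 7 days = 2015-09-03.
Next gap: 8 days. 2015-09-03 + 8 days = 2015-09-11.
Next gap: 9 days. 2015-09-11 + 9 days = 2015-09-20.
Next gap: 10 days. 2015-09-20 + 10 days = 2015-09-30.
Next gap: 11 days. 2015-09-30 + 11 days = 2015-10-11.
Next gap: 12 days. 2015-10-11 + 12 days = 2015-10-23.

2015-10-23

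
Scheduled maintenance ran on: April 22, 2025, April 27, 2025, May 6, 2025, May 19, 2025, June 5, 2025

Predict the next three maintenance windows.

Gaps: 5, 9, 13, 17 days — each gap is 4 larger than the previous one.
Next gap: 21 days. June 5, 2025 + 21 days = June 26, 2025.
Next gap: 25 days. June 26, 2025 + 25 days = July 21, 2025.
Next gap: 29 days. July 21, 2025 + 29 days = August 19, 2025.

June 26, 2025; July 21, 2025; August 19, 2025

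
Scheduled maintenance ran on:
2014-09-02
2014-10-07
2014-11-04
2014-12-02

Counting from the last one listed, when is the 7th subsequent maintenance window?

2015-07-07

Gaps: 35, 28, 28 days — a mix of 28 and 35. Every date is a Tuesday.
Each is the 1st Tuesday of its month.
January 2015 — 1st Tuesday is 2015-01-06.
February 2015 — 1st Tuesday is 2015-02-03.
1st Tuesday of March 2015: 2015-03-03.
1st Tuesday of April 2015: 2015-04-07.
May 2015 — 1st Tuesday is 2015-05-05.
June 2015 — 1st Tuesday is 2015-06-02.
1st Tuesday of July 2015: 2015-07-07.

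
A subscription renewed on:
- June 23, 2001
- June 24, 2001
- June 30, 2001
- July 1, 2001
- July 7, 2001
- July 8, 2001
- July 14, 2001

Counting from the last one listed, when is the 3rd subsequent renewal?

Gaps: 1, 6, 1, 6, 1, 6 days — not constant, but cyclic with period 2.
The events fall on every Saturday and Sunday.
The following Sunday is July 15, 2001.
The following Saturday is July 21, 2001.
Next Sunday: July 22, 2001.

July 22, 2001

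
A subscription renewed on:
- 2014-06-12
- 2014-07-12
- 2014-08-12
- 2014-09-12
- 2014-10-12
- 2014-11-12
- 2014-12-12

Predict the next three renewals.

Each date is the 12th; the gaps (30, 31, 31, 30, 31, 30) track the month lengths.
The rule is the 12th of each month.
Next: January 2015 → 2015-01-12.
Next: February 2015 → 2015-02-12.
March 2015: 2015-03-12.

2015-01-12, 2015-02-12, 2015-03-12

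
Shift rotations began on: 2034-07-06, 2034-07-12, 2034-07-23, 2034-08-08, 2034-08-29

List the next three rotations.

Gaps: 6, 11, 16, 21 days — each gap is 5 larger than the previous one.
Next gap: 26 days. 2034-08-29 + 26 days = 2034-09-24.
Next gap: 31 days. 2034-09-24 + 31 days = 2034-10-25.
Next gap: 36 days. 2034-10-25 + 36 days = 2034-11-30.

2034-09-24, 2034-10-25, 2034-11-30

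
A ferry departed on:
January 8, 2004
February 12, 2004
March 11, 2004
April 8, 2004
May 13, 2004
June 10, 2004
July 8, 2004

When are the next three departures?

Gaps: 35, 28, 28, 35, 28, 28 days — a mix of 28 and 35. Every date is a Thursday.
Each is the 2nd Thursday of its month.
August 2004 — 2nd Thursday is August 12, 2004.
2nd Thursday of September 2004: September 9, 2004.
October 2004 — 2nd Thursday is October 14, 2004.

August 12, 2004; September 9, 2004; October 14, 2004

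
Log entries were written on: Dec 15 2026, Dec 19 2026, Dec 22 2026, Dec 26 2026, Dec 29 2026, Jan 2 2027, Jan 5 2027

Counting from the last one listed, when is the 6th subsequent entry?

Gaps: 4, 3, 4, 3, 4, 3 days — not constant, but cyclic with period 2.
The events fall on every Tuesday and Saturday.
Next Saturday: Jan 9 2027.
Next Tuesday: Jan 12 2027.
Next Saturday: Jan 16 2027.
The following Tuesday is Jan 19 2027.
Next Saturday: Jan 23 2027.
The following Tuesday is Jan 26 2027.

Jan 26 2027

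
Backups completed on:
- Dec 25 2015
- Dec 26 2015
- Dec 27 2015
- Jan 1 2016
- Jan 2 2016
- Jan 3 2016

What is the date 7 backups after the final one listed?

Jan 22 2016

The gap pattern 1, 1, 5, 1, 1 repeats every 3 events.
These are the Fridays, Saturdays and Sundays of each week.
The following Friday is Jan 8 2016.
The following Saturday is Jan 9 2016.
Next Sunday: Jan 10 2016.
Next Friday: Jan 15 2016.
Next Saturday: Jan 16 2016.
Next Sunday: Jan 17 2016.
Next Friday: Jan 22 2016.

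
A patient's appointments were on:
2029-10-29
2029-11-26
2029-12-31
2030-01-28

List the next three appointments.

Every date is a Monday; gaps 28, 35, 28 days.
Each is the last Monday of its month (at least one falls on the 29th or later, ruling out '4th Monday').
Last Monday of February 2030: 2030-02-25.
Last Monday of March 2030: 2030-03-25.
April 2030 ends with Monday 2030-04-29.

2030-02-25, 2030-03-25, 2030-04-29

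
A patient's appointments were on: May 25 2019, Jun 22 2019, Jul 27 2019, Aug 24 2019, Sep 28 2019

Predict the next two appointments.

Oct 26 2019, Nov 23 2019

All dates are Saturdays, 28, 35, 28, 35 days apart.
Specifically, the 4th Saturday of each month.
4th Saturday of October 2019: Oct 26 2019.
4th Saturday of November 2019: Nov 23 2019.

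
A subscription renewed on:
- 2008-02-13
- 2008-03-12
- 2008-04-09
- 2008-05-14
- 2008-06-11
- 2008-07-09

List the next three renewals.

2008-08-13, 2008-09-10, 2008-10-08

Gaps: 28, 28, 35, 28, 28 days — a mix of 28 and 35. Every date is a Wednesday.
Each is the 2nd Wednesday of its month.
2nd Wednesday of August 2008: 2008-08-13.
2nd Wednesday of September 2008: 2008-09-10.
2nd Wednesday of October 2008: 2008-10-08.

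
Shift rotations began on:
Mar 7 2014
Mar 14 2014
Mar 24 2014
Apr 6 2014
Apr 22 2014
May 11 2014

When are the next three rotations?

Gaps: 7, 10, 13, 16, 19 days — each gap is 3 larger than the previous one.
Next gap: 22 days. May 11 2014 + 22 days = Jun 2 2014.
Next gap: 25 days. Jun 2 2014 + 25 days = Jun 27 2014.
Next gap: 28 days. Jun 27 2014 + 28 days = Jul 25 2014.

Jun 2 2014, Jun 27 2014, Jul 25 2014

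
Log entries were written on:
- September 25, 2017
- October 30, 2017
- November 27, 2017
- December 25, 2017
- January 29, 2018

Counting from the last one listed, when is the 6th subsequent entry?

July 30, 2018

These are Mondays with 35, 28, 28, 35-day gaps.
Each is the final Monday of its month — October 30, 2017 is past the 28th, so '4th Monday' doesn't fit.
Last Monday of February 2018: February 26, 2018.
March 2018 ends with Monday March 26, 2018.
April 2018 ends with Monday April 30, 2018.
Last Monday of May 2018: May 28, 2018.
Last Monday of June 2018: June 25, 2018.
July 2018 ends with Monday July 30, 2018.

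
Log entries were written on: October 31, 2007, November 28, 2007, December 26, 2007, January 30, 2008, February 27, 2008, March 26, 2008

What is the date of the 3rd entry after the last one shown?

Every date is a Wednesday; gaps 28, 28, 35, 28, 28 days.
Each is the last Wednesday of its month (at least one falls on the 29th or later, ruling out '4th Wednesday').
Last Wednesday of April 2008: April 30, 2008.
Last Wednesday of May 2008: May 28, 2008.
Last Wednesday of June 2008: June 25, 2008.

June 25, 2008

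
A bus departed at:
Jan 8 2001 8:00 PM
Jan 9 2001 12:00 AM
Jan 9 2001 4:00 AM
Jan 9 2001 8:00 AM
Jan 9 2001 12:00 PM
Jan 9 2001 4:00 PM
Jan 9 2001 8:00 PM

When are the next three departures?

Jan 10 2001 12:00 AM, Jan 10 2001 4:00 AM, Jan 10 2001 8:00 AM

The interval is a steady 4 hours (4, 4, 4, 4, 4, 4).
Jan 9 2001 8:00 PM + 4 h = Jan 10 2001 12:00 AM.
Jan 10 2001 12:00 AM + 4 h = Jan 10 2001 4:00 AM.
Jan 10 2001 4:00 AM + 4 h = Jan 10 2001 8:00 AM.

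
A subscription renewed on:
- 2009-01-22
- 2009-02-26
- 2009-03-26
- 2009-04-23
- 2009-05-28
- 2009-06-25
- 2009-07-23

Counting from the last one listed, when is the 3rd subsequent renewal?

2009-10-22

These are Thursdays at 28- or 35-day spacing (35, 28, 28, 35, 28, 28).
The pattern: 4th Thursday of the month.
August 2009 — 4th Thursday is 2009-08-27.
4th Thursday of September 2009: 2009-09-24.
4th Thursday of October 2009: 2009-10-22.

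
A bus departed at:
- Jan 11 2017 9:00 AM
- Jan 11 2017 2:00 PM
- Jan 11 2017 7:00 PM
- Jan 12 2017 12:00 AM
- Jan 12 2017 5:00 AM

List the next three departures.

Jan 12 2017 10:00 AM, Jan 12 2017 3:00 PM, Jan 12 2017 8:00 PM

The interval is a steady 5 hours (5, 5, 5, 5).
Jan 12 2017 5:00 AM + 5 h = Jan 12 2017 10:00 AM.
Jan 12 2017 10:00 AM + 5 h = Jan 12 2017 3:00 PM.
Jan 12 2017 3:00 PM + 5 h = Jan 12 2017 8:00 PM.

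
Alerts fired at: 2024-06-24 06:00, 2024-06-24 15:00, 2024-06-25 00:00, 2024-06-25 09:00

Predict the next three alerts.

2024-06-25 18:00, 2024-06-26 03:00, 2024-06-26 12:00

Gaps: 9, 9, 9 hours — each event is 9 hours after the previous one.
2024-06-25 09:00 + 9 h = 2024-06-25 18:00.
2024-06-25 18:00 + 9 h = 2024-06-26 03:00.
2024-06-26 03:00 + 9 h = 2024-06-26 12:00.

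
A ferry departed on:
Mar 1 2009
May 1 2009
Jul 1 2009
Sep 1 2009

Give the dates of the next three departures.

Gaps: 61, 61, 62 days — not constant. Every event is on the 1st of the month.
Pattern: the 1st of every 2 months.
Next: November 2009 → Nov 1 2009.
Next: January 2010 → Jan 1 2010.
Next: March 2010 → Mar 1 2010.

Nov 1 2009, Jan 1 2010, Mar 1 2010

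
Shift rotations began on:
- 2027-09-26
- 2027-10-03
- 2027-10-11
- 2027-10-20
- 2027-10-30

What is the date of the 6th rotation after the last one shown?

2028-01-19

The spacing grows by 1 each time: 7, 8, 9, 10 days.
Next gap: 11 days. 2027-10-30 + 11 days = 2027-11-10.
Next gap: 12 days. 2027-11-10 + 12 days = 2027-11-22.
Next gap: 13 days. 2027-11-22 + 13 days = 2027-12-05.
Next gap: 14 days. 2027-12-05 + 14 days = 2027-12-19.
Next gap: 15 days. 2027-12-19 + 15 days = 2028-01-03.
Next gap: 16 days. 2028-01-03 + 16 days = 2028-01-19.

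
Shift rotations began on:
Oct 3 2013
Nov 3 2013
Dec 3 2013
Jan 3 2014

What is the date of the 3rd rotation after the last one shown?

The day-of-month is always 3 (31, 30, 31 days between events).
So this recurs on the 3rd of each month.
Next: February 2014 → Feb 3 2014.
Next: March 2014 → Mar 3 2014.
April 2014: Apr 3 2014.

Apr 3 2014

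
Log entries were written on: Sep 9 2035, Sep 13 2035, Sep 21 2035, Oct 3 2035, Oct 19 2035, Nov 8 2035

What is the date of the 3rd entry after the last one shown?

Gaps: 4, 8, 12, 16, 20 days — each gap is 4 larger than the previous one.
Next gap: 24 days. Nov 8 2035 + 24 days = Dec 2 2035.
Next gap: 28 days. Dec 2 2035 + 28 days = Dec 30 2035.
Next gap: 32 days. Dec 30 2035 + 32 days = Jan 31 2036.

Jan 31 2036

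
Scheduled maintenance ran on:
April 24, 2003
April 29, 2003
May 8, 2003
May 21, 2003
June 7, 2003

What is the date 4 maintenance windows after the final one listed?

September 23, 2003

The spacing grows by 4 each time: 5, 9, 13, 17 days.
Next gap: 21 days. June 7, 2003 + 21 days = June 28, 2003.
Next gap: 25 days. June 28, 2003 + 25 days = July 23, 2003.
Next gap: 29 days. July 23, 2003 + 29 days = August 21, 2003.
Next gap: 33 days. August 21, 2003 + 33 days = September 23, 2003.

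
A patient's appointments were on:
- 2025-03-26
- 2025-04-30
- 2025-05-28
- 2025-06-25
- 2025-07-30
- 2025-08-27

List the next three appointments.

Every date is a Wednesday; gaps 35, 28, 28, 35, 28 days.
Each is the last Wednesday of its month (at least one falls on the 29th or later, ruling out '4th Wednesday').
September 2025 ends with Wednesday 2025-09-24.
October 2025 ends with Wednesday 2025-10-29.
November 2025 ends with Wednesday 2025-11-26.

2025-09-24, 2025-10-29, 2025-11-26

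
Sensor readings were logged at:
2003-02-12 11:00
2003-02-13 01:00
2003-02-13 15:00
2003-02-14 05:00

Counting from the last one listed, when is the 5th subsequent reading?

2003-02-17 03:00

The interval is a steady 14 hours (14, 14, 14).
2003-02-14 05:00 + 14 h = 2003-02-14 19:00.
2003-02-14 19:00 + 14 h = 2003-02-15 09:00.
2003-02-15 09:00 + 14 h = 2003-02-15 23:00.
2003-02-15 23:00 + 14 h = 2003-02-16 13:00.
2003-02-16 13:00 + 14 h = 2003-02-17 03:00.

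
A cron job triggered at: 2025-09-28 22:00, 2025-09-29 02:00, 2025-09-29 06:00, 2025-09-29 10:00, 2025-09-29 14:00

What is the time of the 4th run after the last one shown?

2025-09-30 06:00

Spacing: 4, 4, 4, 4 h — constant 4 h.
2025-09-29 14:00 + 4 h = 2025-09-29 18:00.
2025-09-29 18:00 + 4 h = 2025-09-29 22:00.
2025-09-29 22:00 + 4 h = 2025-09-30 02:00.
2025-09-30 02:00 + 4 h = 2025-09-30 06:00.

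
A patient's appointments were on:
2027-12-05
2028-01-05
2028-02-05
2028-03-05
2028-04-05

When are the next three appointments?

Each date is the 5th; the gaps (31, 31, 29, 31) track the month lengths.
The rule is the 5th of each month.
May 2028: 2028-05-05.
June 2028: 2028-06-05.
Next: July 2028 → 2028-07-05.

2028-05-05, 2028-06-05, 2028-07-05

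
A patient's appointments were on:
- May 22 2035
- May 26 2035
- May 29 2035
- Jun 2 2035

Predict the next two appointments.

Gaps: 4, 3, 4 days — not constant, but cyclic with period 2.
The events fall on every Tuesday and Saturday.
The following Tuesday is Jun 5 2035.
The following Saturday is Jun 9 2035.

Jun 5 2035, Jun 9 2035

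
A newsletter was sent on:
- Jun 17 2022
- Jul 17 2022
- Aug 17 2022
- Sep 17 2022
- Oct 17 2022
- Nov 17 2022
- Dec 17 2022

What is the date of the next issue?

Jan 17 2023

Gaps: 30, 31, 31, 30, 31, 30 days — not constant. Every event is on the 17th of the month.
Pattern: the 17th of each month.
Next: January 2023 → Jan 17 2023.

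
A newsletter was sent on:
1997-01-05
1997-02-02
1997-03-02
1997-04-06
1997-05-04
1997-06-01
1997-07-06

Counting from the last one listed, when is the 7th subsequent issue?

These are Sundays at 28- or 35-day spacing (28, 28, 35, 28, 28, 35).
The pattern: 1st Sunday of the month.
August 1997 — 1st Sunday is 1997-08-03.
1st Sunday of September 1997: 1997-09-07.
1st Sunday of October 1997: 1997-10-05.
November 1997 — 1st Sunday is 1997-11-02.
December 1997 — 1st Sunday is 1997-12-07.
January 1998 — 1st Sunday is 1998-01-04.
1st Sunday of February 1998: 1998-02-01.

1998-02-01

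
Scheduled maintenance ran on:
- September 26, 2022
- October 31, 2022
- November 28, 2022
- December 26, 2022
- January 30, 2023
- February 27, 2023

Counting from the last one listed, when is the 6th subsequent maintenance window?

Every date is a Monday; gaps 35, 28, 28, 35, 28 days.
Each is the last Monday of its month (at least one falls on the 29th or later, ruling out '4th Monday').
Last Monday of March 2023: March 27, 2023.
April 2023 ends with Monday April 24, 2023.
Last Monday of May 2023: May 29, 2023.
June 2023 ends with Monday June 26, 2023.
Last Monday of July 2023: July 31, 2023.
August 2023 ends with Monday August 28, 2023.

August 28, 2023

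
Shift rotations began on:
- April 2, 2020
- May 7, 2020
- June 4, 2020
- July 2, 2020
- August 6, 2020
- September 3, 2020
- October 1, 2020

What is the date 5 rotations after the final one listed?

Gaps: 35, 28, 28, 35, 28, 28 days — a mix of 28 and 35. Every date is a Thursday.
Each is the 1st Thursday of its month.
1st Thursday of November 2020: November 5, 2020.
December 2020 — 1st Thursday is December 3, 2020.
1st Thursday of January 2021: January 7, 2021.
1st Thursday of February 2021: February 4, 2021.
March 2021 — 1st Thursday is March 4, 2021.

March 4, 2021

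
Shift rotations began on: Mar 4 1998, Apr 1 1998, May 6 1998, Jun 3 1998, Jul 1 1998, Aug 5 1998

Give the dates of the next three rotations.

Gaps: 28, 35, 28, 28, 35 days — a mix of 28 and 35. Every date is a Wednesday.
Each is the 1st Wednesday of its month.
September 1998 — 1st Wednesday is Sep 2 1998.
October 1998 — 1st Wednesday is Oct 7 1998.
1st Wednesday of November 1998: Nov 4 1998.

Sep 2 1998, Oct 7 1998, Nov 4 1998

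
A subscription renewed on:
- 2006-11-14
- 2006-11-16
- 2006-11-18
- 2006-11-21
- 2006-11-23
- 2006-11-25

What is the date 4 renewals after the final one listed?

Every event lands on a Tuesday or Thursday or Saturday (gaps cycle 2, 2, 3, 2, 2).
So the schedule is: every Tuesday, Thursday and Saturday.
The following Tuesday is 2006-11-28.
Next Thursday: 2006-11-30.
The following Saturday is 2006-12-02.
Next Tuesday: 2006-12-05.

2006-12-05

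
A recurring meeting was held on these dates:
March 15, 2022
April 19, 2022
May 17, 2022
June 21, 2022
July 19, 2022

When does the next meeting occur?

Gaps: 35, 28, 35, 28 days — a mix of 28 and 35. Every date is a Tuesday.
Each is the 3rd Tuesday of its month.
August 2022 — 3rd Tuesday is August 16, 2022.

August 16, 2022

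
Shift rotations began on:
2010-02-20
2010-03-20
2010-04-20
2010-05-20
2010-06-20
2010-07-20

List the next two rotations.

Gaps: 28, 31, 30, 31, 30 days — not constant. Every event is on the 20th of the month.
Pattern: the 20th of each month.
Next: August 2010 → 2010-08-20.
September 2010: 2010-09-20.

2010-08-20, 2010-09-20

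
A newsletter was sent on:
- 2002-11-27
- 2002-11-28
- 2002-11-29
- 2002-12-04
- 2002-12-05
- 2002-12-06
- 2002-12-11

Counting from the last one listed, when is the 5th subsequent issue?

2002-12-20

Gaps: 1, 1, 5, 1, 1, 5 days — not constant, but cyclic with period 3.
The events fall on every Wednesday, Thursday and Friday.
Next Thursday: 2002-12-12.
Next Friday: 2002-12-13.
The following Wednesday is 2002-12-18.
The following Thursday is 2002-12-19.
The following Friday is 2002-12-20.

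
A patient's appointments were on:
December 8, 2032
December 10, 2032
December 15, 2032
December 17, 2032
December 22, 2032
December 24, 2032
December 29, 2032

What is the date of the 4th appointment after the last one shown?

The gap pattern 2, 5, 2, 5, 2, 5 repeats every 2 events.
These are the Wednesdays and Fridays of each week.
Next Friday: December 31, 2032.
Next Wednesday: January 5, 2033.
The following Friday is January 7, 2033.
The following Wednesday is January 12, 2033.

January 12, 2033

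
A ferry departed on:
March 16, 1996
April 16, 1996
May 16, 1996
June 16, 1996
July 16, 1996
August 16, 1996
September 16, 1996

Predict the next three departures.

The day-of-month is always 16 (31, 30, 31, 30, 31, 31 days between events).
So this recurs on the 16th of each month.
October 1996: October 16, 1996.
November 1996: November 16, 1996.
December 1996: December 16, 1996.

October 16, 1996; November 16, 1996; December 16, 1996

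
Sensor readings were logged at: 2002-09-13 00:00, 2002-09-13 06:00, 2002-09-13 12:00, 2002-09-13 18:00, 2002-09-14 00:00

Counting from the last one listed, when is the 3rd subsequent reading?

2002-09-14 18:00

Gaps: 6, 6, 6, 6 hours — each event is 6 hours after the previous one.
2002-09-14 00:00 + 6 h = 2002-09-14 06:00.
2002-09-14 06:00 + 6 h = 2002-09-14 12:00.
2002-09-14 12:00 + 6 h = 2002-09-14 18:00.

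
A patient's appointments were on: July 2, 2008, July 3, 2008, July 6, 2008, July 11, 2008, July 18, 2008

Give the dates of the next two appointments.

July 27, 2008; August 7, 2008

Gaps: 1, 3, 5, 7 days — each gap is 2 larger than the previous one.
Next gap: 9 days. July 18, 2008 + 9 days = July 27, 2008.
Next gap: 11 days. July 27, 2008 + 11 days = August 7, 2008.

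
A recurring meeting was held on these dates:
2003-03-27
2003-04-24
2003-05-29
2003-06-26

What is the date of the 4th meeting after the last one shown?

2003-10-30

These are Thursdays with 28, 35, 28-day gaps.
Each is the final Thursday of its month — 2003-05-29 is past the 28th, so '4th Thursday' doesn't fit.
Last Thursday of July 2003: 2003-07-31.
Last Thursday of August 2003: 2003-08-28.
September 2003 ends with Thursday 2003-09-25.
October 2003 ends with Thursday 2003-10-30.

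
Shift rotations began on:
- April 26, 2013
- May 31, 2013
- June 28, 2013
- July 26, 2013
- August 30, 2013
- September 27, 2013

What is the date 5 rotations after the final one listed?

All Fridays; the gaps (35, 28, 28, 35, 28) vary with month length.
This is the last Friday of each month.
Last Friday of October 2013: October 25, 2013.
Last Friday of November 2013: November 29, 2013.
December 2013 ends with Friday December 27, 2013.
January 2014 ends with Friday January 31, 2014.
Last Friday of February 2014: February 28, 2014.

February 28, 2014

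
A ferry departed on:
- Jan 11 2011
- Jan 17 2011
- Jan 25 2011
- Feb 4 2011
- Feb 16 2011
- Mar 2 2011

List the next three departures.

The spacing grows by 2 each time: 6, 8, 10, 12, 14 days.
Next gap: 16 days. Mar 2 2011 + 16 days = Mar 18 2011.
Next gap: 18 days. Mar 18 2011 + 18 days = Apr 5 2011.
Next gap: 20 days. Apr 5 2011 + 20 days = Apr 25 2011.

Mar 18 2011, Apr 5 2011, Apr 25 2011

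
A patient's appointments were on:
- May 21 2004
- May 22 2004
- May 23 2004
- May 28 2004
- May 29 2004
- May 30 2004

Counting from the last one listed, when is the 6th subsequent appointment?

Jun 13 2004

The gap pattern 1, 1, 5, 1, 1 repeats every 3 events.
These are the Fridays, Saturdays and Sundays of each week.
The following Friday is Jun 4 2004.
Next Saturday: Jun 5 2004.
Next Sunday: Jun 6 2004.
The following Friday is Jun 11 2004.
The following Saturday is Jun 12 2004.
The following Sunday is Jun 13 2004.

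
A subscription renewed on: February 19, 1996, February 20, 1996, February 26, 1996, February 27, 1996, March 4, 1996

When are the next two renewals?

March 5, 1996; March 11, 1996

Every event lands on a Monday or Tuesday (gaps cycle 1, 6, 1, 6).
So the schedule is: every Monday and Tuesday.
The following Tuesday is March 5, 1996.
The following Monday is March 11, 1996.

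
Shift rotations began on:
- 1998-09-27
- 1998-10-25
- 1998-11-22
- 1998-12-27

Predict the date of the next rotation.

1999-01-24

These are Sundays at 28- or 35-day spacing (28, 28, 35).
The pattern: 4th Sunday of the month.
January 1999 — 4th Sunday is 1999-01-24.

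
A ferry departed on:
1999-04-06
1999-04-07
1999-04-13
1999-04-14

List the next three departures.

Every event lands on a Tuesday or Wednesday (gaps cycle 1, 6, 1).
So the schedule is: every Tuesday and Wednesday.
The following Tuesday is 1999-04-20.
Next Wednesday: 1999-04-21.
Next Tuesday: 1999-04-27.

1999-04-20, 1999-04-21, 1999-04-27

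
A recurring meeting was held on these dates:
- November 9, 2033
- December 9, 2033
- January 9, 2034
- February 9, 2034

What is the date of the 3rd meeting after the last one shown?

Gaps: 30, 31, 31 days — not constant. Every event is on the 9th of the month.
Pattern: the 9th of each month.
March 2034: March 9, 2034.
Next: April 2034 → April 9, 2034.
May 2034: May 9, 2034.

May 9, 2034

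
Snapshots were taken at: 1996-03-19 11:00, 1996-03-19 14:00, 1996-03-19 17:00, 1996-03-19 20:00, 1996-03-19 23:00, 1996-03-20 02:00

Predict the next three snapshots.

1996-03-20 05:00, 1996-03-20 08:00, 1996-03-20 11:00

Spacing: 3, 3, 3, 3, 3 h — constant 3 h.
1996-03-20 02:00 + 3 h = 1996-03-20 05:00.
1996-03-20 05:00 + 3 h = 1996-03-20 08:00.
1996-03-20 08:00 + 3 h = 1996-03-20 11:00.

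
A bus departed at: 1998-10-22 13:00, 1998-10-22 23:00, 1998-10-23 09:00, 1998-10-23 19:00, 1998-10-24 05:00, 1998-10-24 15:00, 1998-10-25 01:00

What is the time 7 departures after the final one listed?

1998-10-27 23:00

Gaps: 10, 10, 10, 10, 10, 10 hours — each event is 10 hours after the previous one.
1998-10-25 01:00 + 10 h = 1998-10-25 11:00.
1998-10-25 11:00 + 10 h = 1998-10-25 21:00.
1998-10-25 21:00 + 10 h = 1998-10-26 07:00.
1998-10-26 07:00 + 10 h = 1998-10-26 17:00.
1998-10-26 17:00 + 10 h = 1998-10-27 03:00.
1998-10-27 03:00 + 10 h = 1998-10-27 13:00.
1998-10-27 13:00 + 10 h = 1998-10-27 23:00.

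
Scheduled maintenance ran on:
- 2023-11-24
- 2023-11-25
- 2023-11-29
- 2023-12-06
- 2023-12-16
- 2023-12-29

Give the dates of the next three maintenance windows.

2024-01-14, 2024-02-02, 2024-02-24

Gaps: 1, 4, 7, 10, 13 days — each gap is 3 larger than the previous one.
Next gap: 16 days. 2023-12-29 + 16 days = 2024-01-14.
Next gap: 19 days. 2024-01-14 + 19 days = 2024-02-02.
Next gap: 22 days. 2024-02-02 + 22 days = 2024-02-24.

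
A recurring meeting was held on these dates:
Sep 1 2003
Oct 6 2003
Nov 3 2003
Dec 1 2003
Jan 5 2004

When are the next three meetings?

Feb 2 2004, Mar 1 2004, Apr 5 2004

Gaps: 35, 28, 28, 35 days — a mix of 28 and 35. Every date is a Monday.
Each is the 1st Monday of its month.
February 2004 — 1st Monday is Feb 2 2004.
March 2004 — 1st Monday is Mar 1 2004.
April 2004 — 1st Monday is Apr 5 2004.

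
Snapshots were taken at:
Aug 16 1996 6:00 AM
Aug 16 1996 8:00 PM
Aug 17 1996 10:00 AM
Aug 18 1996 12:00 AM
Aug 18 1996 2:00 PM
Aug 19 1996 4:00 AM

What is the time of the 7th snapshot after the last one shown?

Aug 23 1996 6:00 AM

Gaps: 14, 14, 14, 14, 14 hours — each event is 14 hours after the previous one.
Aug 19 1996 4:00 AM + 14 h = Aug 19 1996 6:00 PM.
Aug 19 1996 6:00 PM + 14 h = Aug 20 1996 8:00 AM.
Aug 20 1996 8:00 AM + 14 h = Aug 20 1996 10:00 PM.
Aug 20 1996 10:00 PM + 14 h = Aug 21 1996 12:00 PM.
Aug 21 1996 12:00 PM + 14 h = Aug 22 1996 2:00 AM.
Aug 22 1996 2:00 AM + 14 h = Aug 22 1996 4:00 PM.
Aug 22 1996 4:00 PM + 14 h = Aug 23 1996 6:00 AM.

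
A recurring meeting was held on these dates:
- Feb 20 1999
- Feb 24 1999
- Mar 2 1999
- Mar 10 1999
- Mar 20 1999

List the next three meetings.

Apr 1 1999, Apr 15 1999, May 1 1999

Gaps: 4, 6, 8, 10 days — each gap is 2 larger than the previous one.
Next gap: 12 days. Mar 20 1999 + 12 days = Apr 1 1999.
Next gap: 14 days. Apr 1 1999 + 14 days = Apr 15 1999.
Next gap: 16 days. Apr 15 1999 + 16 days = May 1 1999.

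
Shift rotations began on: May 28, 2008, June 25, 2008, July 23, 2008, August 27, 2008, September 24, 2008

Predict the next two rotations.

October 22, 2008; November 26, 2008

These are Wednesdays at 28- or 35-day spacing (28, 28, 35, 28).
The pattern: 4th Wednesday of the month.
4th Wednesday of October 2008: October 22, 2008.
November 2008 — 4th Wednesday is November 26, 2008.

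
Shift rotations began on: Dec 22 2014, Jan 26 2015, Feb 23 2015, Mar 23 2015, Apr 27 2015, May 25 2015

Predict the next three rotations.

Jun 22 2015, Jul 27 2015, Aug 24 2015

All dates are Mondays, 35, 28, 28, 35, 28 days apart.
Specifically, the 4th Monday of each month.
June 2015 — 4th Monday is Jun 22 2015.
4th Monday of July 2015: Jul 27 2015.
4th Monday of August 2015: Aug 24 2015.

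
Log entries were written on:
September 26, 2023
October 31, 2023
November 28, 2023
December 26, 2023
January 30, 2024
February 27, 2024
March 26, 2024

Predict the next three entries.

These are Tuesdays with 35, 28, 28, 35, 28, 28-day gaps.
Each is the final Tuesday of its month — October 31, 2023 is past the 28th, so '4th Tuesday' doesn't fit.
Last Tuesday of April 2024: April 30, 2024.
Last Tuesday of May 2024: May 28, 2024.
June 2024 ends with Tuesday June 25, 2024.

April 30, 2024; May 28, 2024; June 25, 2024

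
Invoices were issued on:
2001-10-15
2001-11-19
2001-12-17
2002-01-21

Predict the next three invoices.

Gaps: 35, 28, 35 days — a mix of 28 and 35. Every date is a Monday.
Each is the 3rd Monday of its month.
February 2002 — 3rd Monday is 2002-02-18.
March 2002 — 3rd Monday is 2002-03-18.
April 2002 — 3rd Monday is 2002-04-15.

2002-02-18, 2002-03-18, 2002-04-15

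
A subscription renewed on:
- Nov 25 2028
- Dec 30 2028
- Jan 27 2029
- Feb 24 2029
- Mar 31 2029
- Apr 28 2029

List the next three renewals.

May 26 2029, Jun 30 2029, Jul 28 2029

All Saturdays; the gaps (35, 28, 28, 35, 28) vary with month length.
This is the last Saturday of each month.
Last Saturday of May 2029: May 26 2029.
June 2029 ends with Saturday Jun 30 2029.
Last Saturday of July 2029: Jul 28 2029.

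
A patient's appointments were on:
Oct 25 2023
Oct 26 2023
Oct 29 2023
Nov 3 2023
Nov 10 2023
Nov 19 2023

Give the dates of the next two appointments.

Gaps: 1, 3, 5, 7, 9 days — each gap is 2 larger than the previous one.
Next gap: 11 days. Nov 19 2023 + 11 days = Nov 30 2023.
Next gap: 13 days. Nov 30 2023 + 13 days = Dec 13 2023.

Nov 30 2023, Dec 13 2023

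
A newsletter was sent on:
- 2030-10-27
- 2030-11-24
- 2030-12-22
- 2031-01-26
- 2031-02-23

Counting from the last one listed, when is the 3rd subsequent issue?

These are Sundays at 28- or 35-day spacing (28, 28, 35, 28).
The pattern: 4th Sunday of the month.
4th Sunday of March 2031: 2031-03-23.
April 2031 — 4th Sunday is 2031-04-27.
4th Sunday of May 2031: 2031-05-25.

2031-05-25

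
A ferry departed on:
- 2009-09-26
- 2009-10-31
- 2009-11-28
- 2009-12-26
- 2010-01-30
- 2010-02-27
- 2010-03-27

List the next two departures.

2010-04-24, 2010-05-29

Every date is a Saturday; gaps 35, 28, 28, 35, 28, 28 days.
Each is the last Saturday of its month (at least one falls on the 29th or later, ruling out '4th Saturday').
April 2010 ends with Saturday 2010-04-24.
May 2010 ends with Saturday 2010-05-29.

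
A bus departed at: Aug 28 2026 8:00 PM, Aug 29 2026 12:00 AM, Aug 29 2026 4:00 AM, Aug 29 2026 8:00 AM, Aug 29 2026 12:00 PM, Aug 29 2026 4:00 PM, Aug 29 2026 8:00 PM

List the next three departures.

Spacing: 4, 4, 4, 4, 4, 4 h — constant 4 h.
Aug 29 2026 8:00 PM + 4 h = Aug 30 2026 12:00 AM.
Aug 30 2026 12:00 AM + 4 h = Aug 30 2026 4:00 AM.
Aug 30 2026 4:00 AM + 4 h = Aug 30 2026 8:00 AM.

Aug 30 2026 12:00 AM, Aug 30 2026 4:00 AM, Aug 30 2026 8:00 AM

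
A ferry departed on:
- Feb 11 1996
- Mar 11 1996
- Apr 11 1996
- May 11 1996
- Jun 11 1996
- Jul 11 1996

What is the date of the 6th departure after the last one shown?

Each date is the 11th; the gaps (29, 31, 30, 31, 30) track the month lengths.
The rule is the 11th of each month.
August 1996: Aug 11 1996.
September 1996: Sep 11 1996.
October 1996: Oct 11 1996.
November 1996: Nov 11 1996.
December 1996: Dec 11 1996.
Next: January 1997 → Jan 11 1997.

Jan 11 1997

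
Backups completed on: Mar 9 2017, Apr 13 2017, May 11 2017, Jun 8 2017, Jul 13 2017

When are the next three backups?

Aug 10 2017, Sep 14 2017, Oct 12 2017

Gaps: 35, 28, 28, 35 days — a mix of 28 and 35. Every date is a Thursday.
Each is the 2nd Thursday of its month.
August 2017 — 2nd Thursday is Aug 10 2017.
September 2017 — 2nd Thursday is Sep 14 2017.
2nd Thursday of October 2017: Oct 12 2017.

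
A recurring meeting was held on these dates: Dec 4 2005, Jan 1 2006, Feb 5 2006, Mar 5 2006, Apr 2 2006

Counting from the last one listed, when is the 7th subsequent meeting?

These are Sundays at 28- or 35-day spacing (28, 35, 28, 28).
The pattern: 1st Sunday of the month.
1st Sunday of May 2006: May 7 2006.
June 2006 — 1st Sunday is Jun 4 2006.
July 2006 — 1st Sunday is Jul 2 2006.
1st Sunday of August 2006: Aug 6 2006.
1st Sunday of September 2006: Sep 3 2006.
October 2006 — 1st Sunday is Oct 1 2006.
November 2006 — 1st Sunday is Nov 5 2006.

Nov 5 2006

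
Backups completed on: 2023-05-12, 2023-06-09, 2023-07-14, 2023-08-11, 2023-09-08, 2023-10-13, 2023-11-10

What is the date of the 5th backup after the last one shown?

2024-04-12

All dates are Fridays, 28, 35, 28, 28, 35, 28 days apart.
Specifically, the 2nd Friday of each month.
2nd Friday of December 2023: 2023-12-08.
2nd Friday of January 2024: 2024-01-12.
2nd Friday of February 2024: 2024-02-09.
March 2024 — 2nd Friday is 2024-03-08.
April 2024 — 2nd Friday is 2024-04-12.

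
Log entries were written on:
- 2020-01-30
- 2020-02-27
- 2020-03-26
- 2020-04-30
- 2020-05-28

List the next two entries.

2020-06-25, 2020-07-30

Every date is a Thursday; gaps 28, 28, 35, 28 days.
Each is the last Thursday of its month (at least one falls on the 29th or later, ruling out '4th Thursday').
Last Thursday of June 2020: 2020-06-25.
Last Thursday of July 2020: 2020-07-30.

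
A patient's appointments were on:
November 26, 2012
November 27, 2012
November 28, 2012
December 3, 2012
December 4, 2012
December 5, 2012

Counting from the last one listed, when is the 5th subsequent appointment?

Gaps: 1, 1, 5, 1, 1 days — not constant, but cyclic with period 3.
The events fall on every Monday, Tuesday and Wednesday.
Next Monday: December 10, 2012.
The following Tuesday is December 11, 2012.
Next Wednesday: December 12, 2012.
Next Monday: December 17, 2012.
Next Tuesday: December 18, 2012.

December 18, 2012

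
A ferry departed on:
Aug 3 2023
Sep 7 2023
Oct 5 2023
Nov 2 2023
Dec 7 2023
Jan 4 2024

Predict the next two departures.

Gaps: 35, 28, 28, 35, 28 days — a mix of 28 and 35. Every date is a Thursday.
Each is the 1st Thursday of its month.
February 2024 — 1st Thursday is Feb 1 2024.
1st Thursday of March 2024: Mar 7 2024.

Feb 1 2024, Mar 7 2024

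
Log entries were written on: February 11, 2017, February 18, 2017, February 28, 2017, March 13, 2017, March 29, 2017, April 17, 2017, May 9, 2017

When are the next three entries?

The spacing grows by 3 each time: 7, 10, 13, 16, 19, 22 days.
Next gap: 25 days. May 9, 2017 + 25 days = June 3, 2017.
Next gap: 28 days. June 3, 2017 + 28 days = July 1, 2017.
Next gap: 31 days. July 1, 2017 + 31 days = August 1, 2017.

June 3, 2017; July 1, 2017; August 1, 2017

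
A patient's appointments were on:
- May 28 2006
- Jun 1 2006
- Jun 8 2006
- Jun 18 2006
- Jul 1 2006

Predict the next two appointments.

Jul 17 2006, Aug 5 2006

The spacing grows by 3 each time: 4, 7, 10, 13 days.
Next gap: 16 days. Jul 1 2006 + 16 days = Jul 17 2006.
Next gap: 19 days. Jul 17 2006 + 19 days = Aug 5 2006.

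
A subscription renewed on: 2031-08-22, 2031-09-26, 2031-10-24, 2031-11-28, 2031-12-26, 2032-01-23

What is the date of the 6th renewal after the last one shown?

These are Fridays at 28- or 35-day spacing (35, 28, 35, 28, 28).
The pattern: 4th Friday of the month.
4th Friday of February 2032: 2032-02-27.
4th Friday of March 2032: 2032-03-26.
4th Friday of April 2032: 2032-04-23.
May 2032 — 4th Friday is 2032-05-28.
June 2032 — 4th Friday is 2032-06-25.
July 2032 — 4th Friday is 2032-07-23.

2032-07-23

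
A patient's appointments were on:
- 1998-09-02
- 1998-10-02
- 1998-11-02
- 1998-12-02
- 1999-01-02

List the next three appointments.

1999-02-02, 1999-03-02, 1999-04-02

Each date is the 2nd; the gaps (30, 31, 30, 31) track the month lengths.
The rule is the 2nd of each month.
February 1999: 1999-02-02.
March 1999: 1999-03-02.
April 1999: 1999-04-02.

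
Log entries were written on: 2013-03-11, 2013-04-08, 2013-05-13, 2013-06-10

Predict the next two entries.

2013-07-08, 2013-08-12

Gaps: 28, 35, 28 days — a mix of 28 and 35. Every date is a Monday.
Each is the 2nd Monday of its month.
2nd Monday of July 2013: 2013-07-08.
2nd Monday of August 2013: 2013-08-12.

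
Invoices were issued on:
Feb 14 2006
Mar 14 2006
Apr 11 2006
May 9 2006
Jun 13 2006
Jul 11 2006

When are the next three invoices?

Aug 8 2006, Sep 12 2006, Oct 10 2006

All dates are Tuesdays, 28, 28, 28, 35, 28 days apart.
Specifically, the 2nd Tuesday of each month.
2nd Tuesday of August 2006: Aug 8 2006.
September 2006 — 2nd Tuesday is Sep 12 2006.
2nd Tuesday of October 2006: Oct 10 2006.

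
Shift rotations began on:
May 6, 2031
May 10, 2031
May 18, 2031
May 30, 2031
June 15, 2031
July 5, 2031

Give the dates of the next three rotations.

Gaps: 4, 8, 12, 16, 20 days — each gap is 4 larger than the previous one.
Next gap: 24 days. July 5, 2031 + 24 days = July 29, 2031.
Next gap: 28 days. July 29, 2031 + 28 days = August 26, 2031.
Next gap: 32 days. August 26, 2031 + 32 days = September 27, 2031.

July 29, 2031; August 26, 2031; September 27, 2031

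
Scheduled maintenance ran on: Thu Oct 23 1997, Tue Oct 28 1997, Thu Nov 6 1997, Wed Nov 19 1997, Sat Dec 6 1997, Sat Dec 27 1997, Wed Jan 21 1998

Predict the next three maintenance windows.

Thu Feb 19 1998, Tue Mar 24 1998, Thu Apr 30 1998

Gaps: 5, 9, 13, 17, 21, 25 days — each gap is 4 larger than the previous one.
Next gap: 29 days. Wed Jan 21 1998 + 29 days = Thu Feb 19 1998.
Next gap: 33 days. Thu Feb 19 1998 + 33 days = Tue Mar 24 1998.
Next gap: 37 days. Tue Mar 24 1998 + 37 days = Thu Apr 30 1998.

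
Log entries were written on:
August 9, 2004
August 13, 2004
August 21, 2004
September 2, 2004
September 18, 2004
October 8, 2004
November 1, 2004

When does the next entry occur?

November 29, 2004

Gaps: 4, 8, 12, 16, 20, 24 days — each gap is 4 larger than the previous one.
Next gap: 28 days. November 1, 2004 + 28 days = November 29, 2004.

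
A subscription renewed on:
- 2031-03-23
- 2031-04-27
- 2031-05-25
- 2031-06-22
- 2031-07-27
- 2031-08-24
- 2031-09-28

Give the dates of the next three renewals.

These are Sundays at 28- or 35-day spacing (35, 28, 28, 35, 28, 35).
The pattern: 4th Sunday of the month.
October 2031 — 4th Sunday is 2031-10-26.
4th Sunday of November 2031: 2031-11-23.
4th Sunday of December 2031: 2031-12-28.

2031-10-26, 2031-11-23, 2031-12-28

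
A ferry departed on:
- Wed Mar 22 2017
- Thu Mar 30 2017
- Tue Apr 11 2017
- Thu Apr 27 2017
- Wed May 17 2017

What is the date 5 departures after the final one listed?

The spacing grows by 4 each time: 8, 12, 16, 20 days.
Next gap: 24 days. Wed May 17 2017 + 24 days = Sat Jun 10 2017.
Next gap: 28 days. Sat Jun 10 2017 + 28 days = Sat Jul 8 2017.
Next gap: 32 days. Sat Jul 8 2017 + 32 days = Wed Aug 9 2017.
Next gap: 36 days. Wed Aug 9 2017 + 36 days = Thu Sep 14 2017.
Next gap: 40 days. Thu Sep 14 2017 + 40 days = Tue Oct 24 2017.

Tue Oct 24 2017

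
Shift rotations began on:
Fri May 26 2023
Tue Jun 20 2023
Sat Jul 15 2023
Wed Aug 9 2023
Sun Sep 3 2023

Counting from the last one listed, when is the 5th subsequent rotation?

Sat Jan 6 2024

Every event comes 25 days after the last (25, 25, 25, 25).
Sun Sep 3 2023 + 25 days = Thu Sep 28 2023.
Thu Sep 28 2023 + 25 days = Mon Oct 23 2023.
Mon Oct 23 2023 + 25 days = Fri Nov 17 2023.
Fri Nov 17 2023 + 25 days = Tue Dec 12 2023.
Tue Dec 12 2023 + 25 days = Sat Jan 6 2024.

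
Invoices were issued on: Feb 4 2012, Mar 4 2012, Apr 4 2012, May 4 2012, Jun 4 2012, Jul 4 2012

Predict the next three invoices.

Gaps: 29, 31, 30, 31, 30 days — not constant. Every event is on the 4th of the month.
Pattern: the 4th of each month.
Next: August 2012 → Aug 4 2012.
September 2012: Sep 4 2012.
October 2012: Oct 4 2012.

Aug 4 2012, Sep 4 2012, Oct 4 2012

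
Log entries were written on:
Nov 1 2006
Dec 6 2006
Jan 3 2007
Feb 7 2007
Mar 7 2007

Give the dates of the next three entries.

These are Wednesdays at 28- or 35-day spacing (35, 28, 35, 28).
The pattern: 1st Wednesday of the month.
April 2007 — 1st Wednesday is Apr 4 2007.
1st Wednesday of May 2007: May 2 2007.
1st Wednesday of June 2007: Jun 6 2007.

Apr 4 2007, May 2 2007, Jun 6 2007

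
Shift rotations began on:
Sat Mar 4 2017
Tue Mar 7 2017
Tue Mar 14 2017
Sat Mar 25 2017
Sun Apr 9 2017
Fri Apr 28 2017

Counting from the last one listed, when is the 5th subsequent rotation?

The spacing grows by 4 each time: 3, 7, 11, 15, 19 days.
Next gap: 23 days. Fri Apr 28 2017 + 23 days = Sun May 21 2017.
Next gap: 27 days. Sun May 21 2017 + 27 days = Sat Jun 17 2017.
Next gap: 31 days. Sat Jun 17 2017 + 31 days = Tue Jul 18 2017.
Next gap: 35 days. Tue Jul 18 2017 + 35 days = Tue Aug 22 2017.
Next gap: 39 days. Tue Aug 22 2017 + 39 days = Sat Sep 30 2017.

Sat Sep 30 2017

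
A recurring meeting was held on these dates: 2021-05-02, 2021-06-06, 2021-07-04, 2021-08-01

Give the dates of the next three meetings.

All dates are Sundays, 35, 28, 28 days apart.
Specifically, the 1st Sunday of each month.
September 2021 — 1st Sunday is 2021-09-05.
October 2021 — 1st Sunday is 2021-10-03.
November 2021 — 1st Sunday is 2021-11-07.

2021-09-05, 2021-10-03, 2021-11-07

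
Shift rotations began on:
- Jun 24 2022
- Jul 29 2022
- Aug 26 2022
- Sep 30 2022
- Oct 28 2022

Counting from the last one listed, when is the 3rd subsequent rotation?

Jan 27 2023

All Fridays; the gaps (35, 28, 35, 28) vary with month length.
This is the last Friday of each month.
Last Friday of November 2022: Nov 25 2022.
December 2022 ends with Friday Dec 30 2022.
Last Friday of January 2023: Jan 27 2023.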